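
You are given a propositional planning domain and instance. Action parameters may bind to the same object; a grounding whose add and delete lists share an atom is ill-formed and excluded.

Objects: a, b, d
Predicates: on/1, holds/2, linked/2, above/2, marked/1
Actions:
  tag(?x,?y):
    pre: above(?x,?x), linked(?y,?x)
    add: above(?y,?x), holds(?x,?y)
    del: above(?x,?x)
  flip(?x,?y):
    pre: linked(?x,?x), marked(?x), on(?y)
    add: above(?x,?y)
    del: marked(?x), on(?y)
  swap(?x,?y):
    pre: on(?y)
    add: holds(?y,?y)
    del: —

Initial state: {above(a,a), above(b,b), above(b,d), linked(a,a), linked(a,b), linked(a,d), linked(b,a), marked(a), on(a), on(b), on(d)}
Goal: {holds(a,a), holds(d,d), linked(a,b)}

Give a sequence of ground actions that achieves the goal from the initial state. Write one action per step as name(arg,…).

swap(a,a); swap(a,d)

1. swap(a,a)  →  {above(a,a), above(b,b), above(b,d), holds(a,a), linked(a,a), linked(a,b), linked(a,d), linked(b,a), marked(a), on(a), on(b), on(d)}
2. swap(a,d)  →  {above(a,a), above(b,b), above(b,d), holds(a,a), holds(d,d), linked(a,a), linked(a,b), linked(a,d), linked(b,a), marked(a), on(a), on(b), on(d)}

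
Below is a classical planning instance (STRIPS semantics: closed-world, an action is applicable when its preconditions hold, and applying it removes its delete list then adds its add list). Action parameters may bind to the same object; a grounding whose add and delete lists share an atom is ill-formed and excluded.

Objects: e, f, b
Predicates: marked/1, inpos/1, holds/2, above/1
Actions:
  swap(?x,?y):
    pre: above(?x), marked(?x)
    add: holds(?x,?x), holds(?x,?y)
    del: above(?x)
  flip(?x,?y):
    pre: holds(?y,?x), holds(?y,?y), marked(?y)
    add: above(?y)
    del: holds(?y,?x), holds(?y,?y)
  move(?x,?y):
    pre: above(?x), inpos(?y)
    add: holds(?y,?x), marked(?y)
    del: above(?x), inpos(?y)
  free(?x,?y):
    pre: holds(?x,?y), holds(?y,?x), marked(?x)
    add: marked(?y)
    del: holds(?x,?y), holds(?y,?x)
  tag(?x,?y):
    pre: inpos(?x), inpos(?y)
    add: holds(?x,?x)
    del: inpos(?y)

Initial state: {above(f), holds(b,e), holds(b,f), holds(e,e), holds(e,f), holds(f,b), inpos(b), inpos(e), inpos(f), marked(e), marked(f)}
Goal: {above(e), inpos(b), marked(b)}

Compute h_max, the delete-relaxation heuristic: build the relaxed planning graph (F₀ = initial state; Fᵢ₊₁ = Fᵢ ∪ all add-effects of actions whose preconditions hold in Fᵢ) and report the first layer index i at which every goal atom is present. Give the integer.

1

F0 = init (11 atoms)
F1 = F0 ∪ {above(e), holds(b,b), holds(f,e), holds(f,f), marked(b)}  (16 atoms)
goal ⊆ F1  ⇒  h_max = 1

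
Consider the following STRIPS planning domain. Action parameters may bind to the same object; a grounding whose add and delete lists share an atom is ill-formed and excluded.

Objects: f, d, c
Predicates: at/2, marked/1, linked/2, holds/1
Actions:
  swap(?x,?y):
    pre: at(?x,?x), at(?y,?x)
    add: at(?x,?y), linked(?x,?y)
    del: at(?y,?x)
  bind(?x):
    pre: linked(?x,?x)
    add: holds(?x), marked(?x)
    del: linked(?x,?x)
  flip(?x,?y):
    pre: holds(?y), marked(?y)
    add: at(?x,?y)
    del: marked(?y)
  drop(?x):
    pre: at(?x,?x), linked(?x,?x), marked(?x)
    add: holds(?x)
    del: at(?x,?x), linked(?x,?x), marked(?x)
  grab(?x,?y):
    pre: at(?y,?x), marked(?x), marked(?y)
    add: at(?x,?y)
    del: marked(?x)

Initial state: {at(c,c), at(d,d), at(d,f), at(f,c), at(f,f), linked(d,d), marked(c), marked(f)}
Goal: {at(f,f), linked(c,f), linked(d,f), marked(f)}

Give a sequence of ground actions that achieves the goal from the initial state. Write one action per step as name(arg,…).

swap(f,d); swap(d,f); swap(c,f)

1. swap(f,d)  →  {at(c,c), at(d,d), at(f,c), at(f,d), at(f,f), linked(d,d), linked(f,d), marked(c), marked(f)}
2. swap(d,f)  →  {at(c,c), at(d,d), at(d,f), at(f,c), at(f,f), linked(d,d), linked(d,f), linked(f,d), marked(c), marked(f)}
3. swap(c,f)  →  {at(c,c), at(c,f), at(d,d), at(d,f), at(f,f), linked(c,f), linked(d,d), linked(d,f), linked(f,d), marked(c), marked(f)}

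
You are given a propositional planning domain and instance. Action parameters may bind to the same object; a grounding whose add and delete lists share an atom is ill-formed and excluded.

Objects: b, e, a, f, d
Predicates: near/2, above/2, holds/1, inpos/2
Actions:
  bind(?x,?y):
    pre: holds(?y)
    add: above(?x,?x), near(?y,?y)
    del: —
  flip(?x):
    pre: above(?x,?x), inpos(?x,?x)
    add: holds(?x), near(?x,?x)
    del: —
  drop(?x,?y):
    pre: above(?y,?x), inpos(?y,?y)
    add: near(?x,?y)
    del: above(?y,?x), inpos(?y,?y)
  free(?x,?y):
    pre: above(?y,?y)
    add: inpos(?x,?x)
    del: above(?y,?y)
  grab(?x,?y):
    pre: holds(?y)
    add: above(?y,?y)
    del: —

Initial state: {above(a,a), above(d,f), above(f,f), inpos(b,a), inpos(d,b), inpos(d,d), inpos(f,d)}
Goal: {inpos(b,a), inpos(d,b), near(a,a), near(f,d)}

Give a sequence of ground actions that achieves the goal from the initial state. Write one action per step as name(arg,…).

1. drop(f,d)  →  {above(a,a), above(f,f), inpos(b,a), inpos(d,b), inpos(f,d), near(f,d)}
2. free(a,f)  →  {above(a,a), inpos(a,a), inpos(b,a), inpos(d,b), inpos(f,d), near(f,d)}
3. flip(a)  →  {above(a,a), holds(a), inpos(a,a), inpos(b,a), inpos(d,b), inpos(f,d), near(a,a), near(f,d)}

drop(f,d); free(a,f); flip(a)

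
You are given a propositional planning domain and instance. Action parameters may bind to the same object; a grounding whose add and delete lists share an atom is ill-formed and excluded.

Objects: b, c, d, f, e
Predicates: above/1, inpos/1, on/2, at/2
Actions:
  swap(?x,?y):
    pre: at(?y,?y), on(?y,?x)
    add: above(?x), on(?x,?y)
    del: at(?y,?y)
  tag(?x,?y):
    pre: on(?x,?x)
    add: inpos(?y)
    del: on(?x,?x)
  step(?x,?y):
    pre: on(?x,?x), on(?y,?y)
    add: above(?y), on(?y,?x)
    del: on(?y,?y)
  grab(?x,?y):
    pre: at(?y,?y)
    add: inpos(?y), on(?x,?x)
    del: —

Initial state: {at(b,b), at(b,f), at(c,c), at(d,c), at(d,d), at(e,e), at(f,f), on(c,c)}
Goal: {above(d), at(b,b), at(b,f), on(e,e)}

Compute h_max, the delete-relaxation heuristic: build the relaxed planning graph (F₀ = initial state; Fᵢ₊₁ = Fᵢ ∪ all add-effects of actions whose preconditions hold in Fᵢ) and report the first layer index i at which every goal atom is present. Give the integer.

F0 = init (8 atoms)
F1 = F0 ∪ {above(c), inpos(b), inpos(c), inpos(d), inpos(e), inpos(f), on(b,b), on(d,d), on(e,e), on(f,f)}  (18 atoms)
F2 = F1 ∪ {above(b), above(d), above(e), above(f), on(b,c), on(b,d), on(b,e), on(b,f), on(c,b), on(c,d), on(c,e), on(c,f), on(d,b), on(d,c), on(d,e), on(d,f), on(e,b), on(e,c), on(e,d), on(e,f), on(f,b), on(f,c), on(f,d), on(f,e)}  (42 atoms)
goal ⊆ F2  ⇒  h_max = 2

2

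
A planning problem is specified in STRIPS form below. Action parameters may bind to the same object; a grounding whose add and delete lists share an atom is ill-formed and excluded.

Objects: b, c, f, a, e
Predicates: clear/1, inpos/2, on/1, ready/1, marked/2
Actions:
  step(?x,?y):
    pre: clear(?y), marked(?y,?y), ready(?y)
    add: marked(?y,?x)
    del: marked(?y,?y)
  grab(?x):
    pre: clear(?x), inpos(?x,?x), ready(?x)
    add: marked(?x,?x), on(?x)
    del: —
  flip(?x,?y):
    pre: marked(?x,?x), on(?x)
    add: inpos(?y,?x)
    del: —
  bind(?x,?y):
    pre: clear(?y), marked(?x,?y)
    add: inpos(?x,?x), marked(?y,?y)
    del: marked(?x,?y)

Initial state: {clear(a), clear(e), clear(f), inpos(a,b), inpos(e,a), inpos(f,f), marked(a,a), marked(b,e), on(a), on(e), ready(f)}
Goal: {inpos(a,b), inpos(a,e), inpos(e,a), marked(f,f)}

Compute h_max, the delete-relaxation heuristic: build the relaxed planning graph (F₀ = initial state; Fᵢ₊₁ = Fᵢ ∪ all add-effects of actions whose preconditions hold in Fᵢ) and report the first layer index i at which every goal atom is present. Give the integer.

F0 = init (11 atoms)
F1 = F0 ∪ {inpos(a,a), inpos(b,a), inpos(b,b), inpos(c,a), inpos(f,a), marked(e,e), marked(f,f), on(f)}  (19 atoms)
F2 = F1 ∪ {inpos(a,e), inpos(a,f), inpos(b,e), inpos(b,f), inpos(c,e), inpos(c,f), inpos(e,e), inpos(e,f), inpos(f,e), marked(f,a), marked(f,b), marked(f,c), marked(f,e)}  (32 atoms)
goal ⊆ F2  ⇒  h_max = 2

2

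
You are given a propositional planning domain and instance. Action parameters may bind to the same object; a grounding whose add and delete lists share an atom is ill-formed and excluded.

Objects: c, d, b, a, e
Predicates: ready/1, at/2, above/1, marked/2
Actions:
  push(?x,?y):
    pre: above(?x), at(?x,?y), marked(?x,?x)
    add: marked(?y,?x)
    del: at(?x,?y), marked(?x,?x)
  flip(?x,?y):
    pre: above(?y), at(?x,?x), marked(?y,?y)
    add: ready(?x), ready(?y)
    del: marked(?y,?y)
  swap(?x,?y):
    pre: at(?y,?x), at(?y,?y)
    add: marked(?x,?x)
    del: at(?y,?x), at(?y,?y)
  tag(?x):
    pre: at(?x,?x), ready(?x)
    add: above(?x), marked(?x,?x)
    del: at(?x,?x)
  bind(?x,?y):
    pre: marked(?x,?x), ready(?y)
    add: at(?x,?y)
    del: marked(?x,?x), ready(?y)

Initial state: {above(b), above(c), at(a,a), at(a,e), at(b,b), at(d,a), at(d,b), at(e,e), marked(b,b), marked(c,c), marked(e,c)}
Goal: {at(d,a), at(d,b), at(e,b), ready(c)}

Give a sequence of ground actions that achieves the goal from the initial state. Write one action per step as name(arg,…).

flip(b,c); swap(e,a); bind(e,b)

1. flip(b,c)  →  {above(b), above(c), at(a,a), at(a,e), at(b,b), at(d,a), at(d,b), at(e,e), marked(b,b), marked(e,c), ready(b), ready(c)}
2. swap(e,a)  →  {above(b), above(c), at(b,b), at(d,a), at(d,b), at(e,e), marked(b,b), marked(e,c), marked(e,e), ready(b), ready(c)}
3. bind(e,b)  →  {above(b), above(c), at(b,b), at(d,a), at(d,b), at(e,b), at(e,e), marked(b,b), marked(e,c), ready(c)}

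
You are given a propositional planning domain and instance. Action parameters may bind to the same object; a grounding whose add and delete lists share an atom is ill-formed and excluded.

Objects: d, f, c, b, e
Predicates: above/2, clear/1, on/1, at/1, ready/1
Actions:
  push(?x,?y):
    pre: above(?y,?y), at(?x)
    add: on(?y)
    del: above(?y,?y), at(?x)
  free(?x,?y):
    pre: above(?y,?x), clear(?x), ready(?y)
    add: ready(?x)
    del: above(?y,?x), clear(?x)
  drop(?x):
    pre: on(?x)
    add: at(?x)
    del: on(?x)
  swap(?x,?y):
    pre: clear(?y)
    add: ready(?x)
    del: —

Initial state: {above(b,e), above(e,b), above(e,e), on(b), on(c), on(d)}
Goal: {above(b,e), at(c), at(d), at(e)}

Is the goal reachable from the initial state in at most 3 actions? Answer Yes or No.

1. drop(d)  →  {above(b,e), above(e,b), above(e,e), at(d), on(b), on(c)}
2. drop(c)  →  {above(b,e), above(e,b), above(e,e), at(c), at(d), on(b)}
3. drop(b)  →  {above(b,e), above(e,b), above(e,e), at(b), at(c), at(d)}
4. push(b,e)  →  {above(b,e), above(e,b), at(c), at(d), on(e)}
5. drop(e)  →  {above(b,e), above(e,b), at(c), at(d), at(e)}
optimal plan length = 5; 5 > 3

No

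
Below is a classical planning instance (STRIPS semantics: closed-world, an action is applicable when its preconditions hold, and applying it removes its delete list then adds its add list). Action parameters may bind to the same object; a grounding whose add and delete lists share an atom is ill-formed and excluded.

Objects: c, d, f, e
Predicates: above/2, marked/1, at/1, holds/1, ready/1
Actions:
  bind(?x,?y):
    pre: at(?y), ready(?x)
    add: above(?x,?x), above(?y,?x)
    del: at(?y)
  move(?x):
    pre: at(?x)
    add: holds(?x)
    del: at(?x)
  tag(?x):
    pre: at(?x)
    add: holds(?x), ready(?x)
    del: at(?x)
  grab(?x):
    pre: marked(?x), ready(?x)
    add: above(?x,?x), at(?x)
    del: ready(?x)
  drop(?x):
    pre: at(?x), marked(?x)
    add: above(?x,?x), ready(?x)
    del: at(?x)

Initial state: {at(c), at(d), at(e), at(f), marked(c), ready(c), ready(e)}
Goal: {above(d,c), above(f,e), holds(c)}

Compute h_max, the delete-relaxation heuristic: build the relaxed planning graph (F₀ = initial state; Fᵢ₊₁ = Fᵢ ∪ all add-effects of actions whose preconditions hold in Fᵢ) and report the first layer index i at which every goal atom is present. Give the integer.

1

F0 = init (7 atoms)
F1 = F0 ∪ {above(c,c), above(c,e), above(d,c), above(d,e), above(e,c), above(e,e), above(f,c), above(f,e), holds(c), holds(d), holds(e), holds(f), ready(d), ready(f)}  (21 atoms)
goal ⊆ F1  ⇒  h_max = 1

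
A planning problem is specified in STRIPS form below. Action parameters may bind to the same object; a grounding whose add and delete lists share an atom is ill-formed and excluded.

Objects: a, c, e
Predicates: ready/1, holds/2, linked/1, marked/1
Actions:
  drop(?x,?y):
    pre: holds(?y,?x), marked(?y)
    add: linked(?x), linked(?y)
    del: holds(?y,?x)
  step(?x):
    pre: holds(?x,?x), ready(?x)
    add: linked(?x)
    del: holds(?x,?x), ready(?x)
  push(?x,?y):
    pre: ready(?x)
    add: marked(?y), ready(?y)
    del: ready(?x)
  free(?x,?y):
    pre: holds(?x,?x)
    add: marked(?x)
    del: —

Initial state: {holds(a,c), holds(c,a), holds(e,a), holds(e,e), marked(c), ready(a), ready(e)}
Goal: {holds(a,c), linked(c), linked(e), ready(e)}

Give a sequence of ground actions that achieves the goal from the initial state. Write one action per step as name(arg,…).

drop(a,c); step(e); push(a,e)

1. drop(a,c)  →  {holds(a,c), holds(e,a), holds(e,e), linked(a), linked(c), marked(c), ready(a), ready(e)}
2. step(e)  →  {holds(a,c), holds(e,a), linked(a), linked(c), linked(e), marked(c), ready(a)}
3. push(a,e)  →  {holds(a,c), holds(e,a), linked(a), linked(c), linked(e), marked(c), marked(e), ready(e)}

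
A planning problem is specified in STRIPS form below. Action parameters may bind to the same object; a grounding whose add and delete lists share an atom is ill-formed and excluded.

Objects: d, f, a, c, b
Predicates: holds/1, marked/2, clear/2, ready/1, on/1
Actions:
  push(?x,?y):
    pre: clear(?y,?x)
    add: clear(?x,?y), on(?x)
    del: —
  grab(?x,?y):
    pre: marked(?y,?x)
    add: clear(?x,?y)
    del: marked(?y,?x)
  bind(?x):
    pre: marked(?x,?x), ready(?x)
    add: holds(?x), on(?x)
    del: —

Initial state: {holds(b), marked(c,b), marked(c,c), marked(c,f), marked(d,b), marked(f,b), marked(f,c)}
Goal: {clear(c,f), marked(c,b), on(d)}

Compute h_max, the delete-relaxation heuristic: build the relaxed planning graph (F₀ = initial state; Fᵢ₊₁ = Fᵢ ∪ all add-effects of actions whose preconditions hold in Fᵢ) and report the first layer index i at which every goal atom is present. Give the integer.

2

F0 = init (7 atoms)
F1 = F0 ∪ {clear(b,c), clear(b,d), clear(b,f), clear(c,c), clear(c,f), clear(f,c)}  (13 atoms)
F2 = F1 ∪ {clear(c,b), clear(d,b), clear(f,b), on(c), on(d), on(f)}  (19 atoms)
goal ⊆ F2  ⇒  h_max = 2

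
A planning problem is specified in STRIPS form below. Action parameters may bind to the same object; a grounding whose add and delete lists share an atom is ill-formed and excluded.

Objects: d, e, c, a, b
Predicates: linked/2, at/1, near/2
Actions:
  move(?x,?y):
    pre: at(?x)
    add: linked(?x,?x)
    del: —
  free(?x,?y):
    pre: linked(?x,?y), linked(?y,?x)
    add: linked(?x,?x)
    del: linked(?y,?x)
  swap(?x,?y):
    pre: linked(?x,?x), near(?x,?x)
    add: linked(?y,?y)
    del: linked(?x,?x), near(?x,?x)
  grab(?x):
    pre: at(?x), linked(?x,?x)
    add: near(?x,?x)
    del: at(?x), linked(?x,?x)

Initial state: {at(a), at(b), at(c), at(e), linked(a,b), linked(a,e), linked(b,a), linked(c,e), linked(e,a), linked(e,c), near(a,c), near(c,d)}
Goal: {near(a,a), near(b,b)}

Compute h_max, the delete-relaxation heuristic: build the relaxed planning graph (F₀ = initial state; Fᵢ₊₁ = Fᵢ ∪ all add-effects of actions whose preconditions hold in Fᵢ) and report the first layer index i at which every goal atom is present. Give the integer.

F0 = init (12 atoms)
F1 = F0 ∪ {linked(a,a), linked(b,b), linked(c,c), linked(e,e)}  (16 atoms)
F2 = F1 ∪ {near(a,a), near(b,b), near(c,c), near(e,e)}  (20 atoms)
goal ⊆ F2  ⇒  h_max = 2

2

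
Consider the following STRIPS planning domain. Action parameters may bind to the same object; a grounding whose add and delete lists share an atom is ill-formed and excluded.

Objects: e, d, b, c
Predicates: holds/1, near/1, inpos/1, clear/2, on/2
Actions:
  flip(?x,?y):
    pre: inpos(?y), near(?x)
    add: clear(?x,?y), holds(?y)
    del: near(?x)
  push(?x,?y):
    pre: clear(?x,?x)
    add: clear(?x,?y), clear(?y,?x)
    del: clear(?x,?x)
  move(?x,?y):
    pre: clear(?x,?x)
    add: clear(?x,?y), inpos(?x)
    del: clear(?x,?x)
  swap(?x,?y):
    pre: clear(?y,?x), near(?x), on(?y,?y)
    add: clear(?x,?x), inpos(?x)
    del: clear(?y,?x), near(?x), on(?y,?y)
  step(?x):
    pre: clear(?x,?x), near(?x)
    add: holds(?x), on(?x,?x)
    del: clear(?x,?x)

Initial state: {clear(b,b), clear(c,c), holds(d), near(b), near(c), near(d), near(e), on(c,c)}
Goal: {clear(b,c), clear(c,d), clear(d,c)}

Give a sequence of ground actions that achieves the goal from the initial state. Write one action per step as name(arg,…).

1. push(b,c)  →  {clear(b,c), clear(c,b), clear(c,c), holds(d), near(b), near(c), near(d), near(e), on(c,c)}
2. push(c,d)  →  {clear(b,c), clear(c,b), clear(c,d), clear(d,c), holds(d), near(b), near(c), near(d), near(e), on(c,c)}

push(b,c); push(c,d)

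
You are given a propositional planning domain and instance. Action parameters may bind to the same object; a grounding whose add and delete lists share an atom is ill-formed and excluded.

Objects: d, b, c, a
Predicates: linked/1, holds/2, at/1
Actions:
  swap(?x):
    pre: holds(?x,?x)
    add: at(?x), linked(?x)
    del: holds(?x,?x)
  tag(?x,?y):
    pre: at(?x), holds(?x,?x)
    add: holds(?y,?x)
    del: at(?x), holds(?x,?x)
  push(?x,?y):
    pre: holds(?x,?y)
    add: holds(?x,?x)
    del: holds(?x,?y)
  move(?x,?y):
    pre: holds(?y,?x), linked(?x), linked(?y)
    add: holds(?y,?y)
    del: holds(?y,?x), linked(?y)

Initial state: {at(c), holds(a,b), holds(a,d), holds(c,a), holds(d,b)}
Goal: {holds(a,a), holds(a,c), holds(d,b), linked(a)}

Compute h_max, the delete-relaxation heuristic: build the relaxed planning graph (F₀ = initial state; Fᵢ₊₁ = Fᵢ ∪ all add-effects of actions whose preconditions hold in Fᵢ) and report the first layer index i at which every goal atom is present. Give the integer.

2

F0 = init (5 atoms)
F1 = F0 ∪ {holds(a,a), holds(c,c), holds(d,d)}  (8 atoms)
F2 = F1 ∪ {at(a), at(d), holds(a,c), holds(b,c), holds(d,c), linked(a), linked(c), linked(d)}  (16 atoms)
goal ⊆ F2  ⇒  h_max = 2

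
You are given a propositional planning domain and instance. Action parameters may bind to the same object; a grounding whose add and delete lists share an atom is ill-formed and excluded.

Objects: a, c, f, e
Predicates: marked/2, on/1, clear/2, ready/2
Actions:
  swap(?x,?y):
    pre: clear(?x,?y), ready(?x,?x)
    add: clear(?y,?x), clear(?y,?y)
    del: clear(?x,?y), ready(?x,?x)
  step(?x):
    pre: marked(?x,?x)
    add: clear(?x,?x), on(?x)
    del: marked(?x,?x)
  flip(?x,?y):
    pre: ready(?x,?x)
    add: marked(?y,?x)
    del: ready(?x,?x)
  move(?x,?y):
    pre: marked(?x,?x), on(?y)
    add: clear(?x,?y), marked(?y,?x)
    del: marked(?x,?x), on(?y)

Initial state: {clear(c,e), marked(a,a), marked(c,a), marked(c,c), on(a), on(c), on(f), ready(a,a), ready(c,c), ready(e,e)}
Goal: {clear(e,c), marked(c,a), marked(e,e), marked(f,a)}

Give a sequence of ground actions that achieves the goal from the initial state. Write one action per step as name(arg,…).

1. swap(c,e)  →  {clear(e,c), clear(e,e), marked(a,a), marked(c,a), marked(c,c), on(a), on(c), on(f), ready(a,a), ready(e,e)}
2. flip(a,f)  →  {clear(e,c), clear(e,e), marked(a,a), marked(c,a), marked(c,c), marked(f,a), on(a), on(c), on(f), ready(e,e)}
3. flip(e,e)  →  {clear(e,c), clear(e,e), marked(a,a), marked(c,a), marked(c,c), marked(e,e), marked(f,a), on(a), on(c), on(f)}

swap(c,e); flip(a,f); flip(e,e)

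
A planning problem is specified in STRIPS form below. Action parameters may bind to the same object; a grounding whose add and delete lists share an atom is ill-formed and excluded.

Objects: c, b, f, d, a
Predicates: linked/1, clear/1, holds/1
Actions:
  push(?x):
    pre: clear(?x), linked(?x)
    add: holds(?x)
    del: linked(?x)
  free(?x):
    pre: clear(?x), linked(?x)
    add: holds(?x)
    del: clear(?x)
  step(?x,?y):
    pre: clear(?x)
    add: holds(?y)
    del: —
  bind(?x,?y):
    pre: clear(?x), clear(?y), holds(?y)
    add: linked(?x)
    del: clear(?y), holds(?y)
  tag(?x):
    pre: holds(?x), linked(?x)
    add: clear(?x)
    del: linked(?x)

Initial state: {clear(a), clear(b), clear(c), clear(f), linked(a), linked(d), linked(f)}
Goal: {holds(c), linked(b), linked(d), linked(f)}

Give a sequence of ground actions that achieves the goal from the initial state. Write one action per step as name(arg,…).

push(a); step(c,c); bind(b,a)

1. push(a)  →  {clear(a), clear(b), clear(c), clear(f), holds(a), linked(d), linked(f)}
2. step(c,c)  →  {clear(a), clear(b), clear(c), clear(f), holds(a), holds(c), linked(d), linked(f)}
3. bind(b,a)  →  {clear(b), clear(c), clear(f), holds(c), linked(b), linked(d), linked(f)}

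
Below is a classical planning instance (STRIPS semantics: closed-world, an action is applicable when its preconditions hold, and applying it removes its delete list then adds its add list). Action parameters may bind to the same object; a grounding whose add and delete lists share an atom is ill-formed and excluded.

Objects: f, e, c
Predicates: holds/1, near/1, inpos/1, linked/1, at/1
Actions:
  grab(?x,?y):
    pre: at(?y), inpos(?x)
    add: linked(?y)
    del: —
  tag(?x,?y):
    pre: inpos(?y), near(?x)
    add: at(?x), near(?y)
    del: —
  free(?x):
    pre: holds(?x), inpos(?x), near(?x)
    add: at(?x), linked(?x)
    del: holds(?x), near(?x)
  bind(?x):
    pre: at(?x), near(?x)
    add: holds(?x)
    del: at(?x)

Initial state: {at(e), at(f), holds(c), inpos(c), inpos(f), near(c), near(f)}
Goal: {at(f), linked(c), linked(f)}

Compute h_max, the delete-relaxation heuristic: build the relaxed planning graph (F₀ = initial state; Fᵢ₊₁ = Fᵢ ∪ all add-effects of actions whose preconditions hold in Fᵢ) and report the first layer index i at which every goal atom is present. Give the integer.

1

F0 = init (7 atoms)
F1 = F0 ∪ {at(c), holds(f), linked(c), linked(e), linked(f)}  (12 atoms)
goal ⊆ F1  ⇒  h_max = 1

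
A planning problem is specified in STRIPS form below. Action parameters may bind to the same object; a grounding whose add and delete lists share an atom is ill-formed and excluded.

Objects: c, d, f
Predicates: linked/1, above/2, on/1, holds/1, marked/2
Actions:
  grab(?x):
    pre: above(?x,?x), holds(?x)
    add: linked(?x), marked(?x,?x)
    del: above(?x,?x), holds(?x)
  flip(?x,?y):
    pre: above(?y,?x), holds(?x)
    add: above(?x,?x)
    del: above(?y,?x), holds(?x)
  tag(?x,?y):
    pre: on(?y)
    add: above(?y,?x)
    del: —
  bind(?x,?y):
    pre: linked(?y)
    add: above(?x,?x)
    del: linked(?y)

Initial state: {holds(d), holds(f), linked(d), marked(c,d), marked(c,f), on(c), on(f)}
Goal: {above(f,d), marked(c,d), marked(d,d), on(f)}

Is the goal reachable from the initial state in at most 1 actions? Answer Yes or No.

No

1. tag(d,f)  →  {above(f,d), holds(d), holds(f), linked(d), marked(c,d), marked(c,f), on(c), on(f)}
2. bind(d,d)  →  {above(d,d), above(f,d), holds(d), holds(f), marked(c,d), marked(c,f), on(c), on(f)}
3. grab(d)  →  {above(f,d), holds(f), linked(d), marked(c,d), marked(c,f), marked(d,d), on(c), on(f)}
optimal plan length = 3; 3 > 1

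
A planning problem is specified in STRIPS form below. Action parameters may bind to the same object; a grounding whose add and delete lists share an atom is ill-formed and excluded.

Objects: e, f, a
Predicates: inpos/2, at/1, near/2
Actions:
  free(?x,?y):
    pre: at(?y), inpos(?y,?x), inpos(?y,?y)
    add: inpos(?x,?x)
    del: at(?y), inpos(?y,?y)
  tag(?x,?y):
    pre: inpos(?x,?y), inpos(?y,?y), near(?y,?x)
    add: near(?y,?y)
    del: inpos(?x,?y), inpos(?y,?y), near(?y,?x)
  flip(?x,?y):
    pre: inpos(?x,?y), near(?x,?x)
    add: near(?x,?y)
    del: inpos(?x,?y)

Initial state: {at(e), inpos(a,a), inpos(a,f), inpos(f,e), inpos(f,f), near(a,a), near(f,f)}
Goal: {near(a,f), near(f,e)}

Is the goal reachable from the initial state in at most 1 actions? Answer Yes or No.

1. flip(f,e)  →  {at(e), inpos(a,a), inpos(a,f), inpos(f,f), near(a,a), near(f,e), near(f,f)}
2. flip(a,f)  →  {at(e), inpos(a,a), inpos(f,f), near(a,a), near(a,f), near(f,e), near(f,f)}
optimal plan length = 2; 2 > 1

No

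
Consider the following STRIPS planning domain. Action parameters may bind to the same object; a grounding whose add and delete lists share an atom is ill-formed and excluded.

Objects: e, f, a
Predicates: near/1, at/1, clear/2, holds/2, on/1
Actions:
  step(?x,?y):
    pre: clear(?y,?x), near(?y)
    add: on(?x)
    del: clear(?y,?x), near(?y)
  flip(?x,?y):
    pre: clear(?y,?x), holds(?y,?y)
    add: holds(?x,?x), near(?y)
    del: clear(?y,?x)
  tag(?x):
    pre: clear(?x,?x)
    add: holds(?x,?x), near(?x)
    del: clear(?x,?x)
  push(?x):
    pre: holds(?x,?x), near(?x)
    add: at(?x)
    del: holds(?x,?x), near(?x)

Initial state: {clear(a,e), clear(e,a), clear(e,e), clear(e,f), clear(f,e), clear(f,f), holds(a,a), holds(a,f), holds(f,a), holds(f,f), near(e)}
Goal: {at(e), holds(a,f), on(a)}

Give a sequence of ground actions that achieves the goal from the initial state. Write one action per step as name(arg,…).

step(a,e); tag(e); push(e)

1. step(a,e)  →  {clear(a,e), clear(e,e), clear(e,f), clear(f,e), clear(f,f), holds(a,a), holds(a,f), holds(f,a), holds(f,f), on(a)}
2. tag(e)  →  {clear(a,e), clear(e,f), clear(f,e), clear(f,f), holds(a,a), holds(a,f), holds(e,e), holds(f,a), holds(f,f), near(e), on(a)}
3. push(e)  →  {at(e), clear(a,e), clear(e,f), clear(f,e), clear(f,f), holds(a,a), holds(a,f), holds(f,a), holds(f,f), on(a)}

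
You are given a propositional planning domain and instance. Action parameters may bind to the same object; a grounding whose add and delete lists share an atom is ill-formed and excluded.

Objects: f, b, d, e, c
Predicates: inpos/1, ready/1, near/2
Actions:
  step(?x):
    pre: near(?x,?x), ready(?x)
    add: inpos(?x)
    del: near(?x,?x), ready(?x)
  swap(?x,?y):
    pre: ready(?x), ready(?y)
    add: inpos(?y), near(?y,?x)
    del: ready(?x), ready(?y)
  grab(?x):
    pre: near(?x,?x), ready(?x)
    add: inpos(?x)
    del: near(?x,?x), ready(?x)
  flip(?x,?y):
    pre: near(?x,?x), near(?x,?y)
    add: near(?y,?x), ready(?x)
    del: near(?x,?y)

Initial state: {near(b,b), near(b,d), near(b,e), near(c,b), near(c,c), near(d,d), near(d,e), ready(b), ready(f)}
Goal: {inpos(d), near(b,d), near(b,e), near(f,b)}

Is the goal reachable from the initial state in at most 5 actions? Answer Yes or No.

Yes

1. swap(b,f)  →  {inpos(f), near(b,b), near(b,d), near(b,e), near(c,b), near(c,c), near(d,d), near(d,e), near(f,b)}
2. flip(d,e)  →  {inpos(f), near(b,b), near(b,d), near(b,e), near(c,b), near(c,c), near(d,d), near(e,d), near(f,b), ready(d)}
3. step(d)  →  {inpos(d), inpos(f), near(b,b), near(b,d), near(b,e), near(c,b), near(c,c), near(e,d), near(f,b)}
optimal plan length = 3; 3 ≤ 5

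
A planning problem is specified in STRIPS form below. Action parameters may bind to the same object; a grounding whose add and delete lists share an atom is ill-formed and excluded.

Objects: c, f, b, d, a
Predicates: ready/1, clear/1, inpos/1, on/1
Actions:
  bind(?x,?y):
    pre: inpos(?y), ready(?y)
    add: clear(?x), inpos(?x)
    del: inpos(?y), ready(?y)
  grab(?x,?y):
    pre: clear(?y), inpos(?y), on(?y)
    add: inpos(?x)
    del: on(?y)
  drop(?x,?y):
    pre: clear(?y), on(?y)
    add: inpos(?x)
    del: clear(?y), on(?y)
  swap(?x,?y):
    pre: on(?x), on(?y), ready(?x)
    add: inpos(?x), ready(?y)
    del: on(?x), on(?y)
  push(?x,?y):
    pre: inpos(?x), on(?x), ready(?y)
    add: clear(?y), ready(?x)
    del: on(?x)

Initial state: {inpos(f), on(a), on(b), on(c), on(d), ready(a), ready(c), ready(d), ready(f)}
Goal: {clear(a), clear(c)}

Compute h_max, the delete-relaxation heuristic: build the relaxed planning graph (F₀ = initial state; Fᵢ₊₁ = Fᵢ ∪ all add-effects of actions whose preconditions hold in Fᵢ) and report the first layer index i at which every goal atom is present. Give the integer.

F0 = init (9 atoms)
F1 = F0 ∪ {clear(a), clear(b), clear(c), clear(d), inpos(a), inpos(b), inpos(c), inpos(d), ready(b)}  (18 atoms)
goal ⊆ F1  ⇒  h_max = 1

1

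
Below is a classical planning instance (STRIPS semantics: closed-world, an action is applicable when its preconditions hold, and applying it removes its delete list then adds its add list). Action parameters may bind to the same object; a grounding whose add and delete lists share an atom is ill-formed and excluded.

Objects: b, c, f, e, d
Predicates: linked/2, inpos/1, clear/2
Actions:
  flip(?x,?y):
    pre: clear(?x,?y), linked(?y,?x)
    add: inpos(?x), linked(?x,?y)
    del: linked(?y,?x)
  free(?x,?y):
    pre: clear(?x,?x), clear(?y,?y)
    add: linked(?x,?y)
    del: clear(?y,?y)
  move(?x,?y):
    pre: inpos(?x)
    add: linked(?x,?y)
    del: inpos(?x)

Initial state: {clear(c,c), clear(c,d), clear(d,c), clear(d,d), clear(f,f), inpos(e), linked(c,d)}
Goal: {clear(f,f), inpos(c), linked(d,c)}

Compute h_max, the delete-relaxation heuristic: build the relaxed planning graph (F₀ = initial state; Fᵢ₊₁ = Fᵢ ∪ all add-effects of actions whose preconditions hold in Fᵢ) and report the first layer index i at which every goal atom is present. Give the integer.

2

F0 = init (7 atoms)
F1 = F0 ∪ {inpos(d), linked(c,c), linked(c,f), linked(d,c), linked(d,d), linked(d,f), linked(e,b), linked(e,c), linked(e,d), linked(e,e), linked(e,f), linked(f,c), linked(f,d), linked(f,f)}  (21 atoms)
F2 = F1 ∪ {inpos(c), linked(d,b), linked(d,e)}  (24 atoms)
goal ⊆ F2  ⇒  h_max = 2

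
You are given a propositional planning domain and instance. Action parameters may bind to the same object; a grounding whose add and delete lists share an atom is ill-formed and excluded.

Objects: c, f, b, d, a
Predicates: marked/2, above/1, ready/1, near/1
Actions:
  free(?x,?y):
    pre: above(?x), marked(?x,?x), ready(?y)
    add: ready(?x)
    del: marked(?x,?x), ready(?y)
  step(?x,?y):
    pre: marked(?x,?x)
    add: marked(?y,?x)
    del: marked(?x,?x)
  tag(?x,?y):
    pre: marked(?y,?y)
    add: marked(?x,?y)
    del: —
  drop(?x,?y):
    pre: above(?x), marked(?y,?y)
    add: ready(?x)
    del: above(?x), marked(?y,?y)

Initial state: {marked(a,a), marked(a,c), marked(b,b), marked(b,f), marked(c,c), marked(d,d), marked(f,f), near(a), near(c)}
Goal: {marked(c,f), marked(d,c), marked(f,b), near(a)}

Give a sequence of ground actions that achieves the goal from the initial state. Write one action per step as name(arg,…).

1. step(c,d)  →  {marked(a,a), marked(a,c), marked(b,b), marked(b,f), marked(d,c), marked(d,d), marked(f,f), near(a), near(c)}
2. step(f,c)  →  {marked(a,a), marked(a,c), marked(b,b), marked(b,f), marked(c,f), marked(d,c), marked(d,d), near(a), near(c)}
3. step(b,f)  →  {marked(a,a), marked(a,c), marked(b,f), marked(c,f), marked(d,c), marked(d,d), marked(f,b), near(a), near(c)}

step(c,d); step(f,c); step(b,f)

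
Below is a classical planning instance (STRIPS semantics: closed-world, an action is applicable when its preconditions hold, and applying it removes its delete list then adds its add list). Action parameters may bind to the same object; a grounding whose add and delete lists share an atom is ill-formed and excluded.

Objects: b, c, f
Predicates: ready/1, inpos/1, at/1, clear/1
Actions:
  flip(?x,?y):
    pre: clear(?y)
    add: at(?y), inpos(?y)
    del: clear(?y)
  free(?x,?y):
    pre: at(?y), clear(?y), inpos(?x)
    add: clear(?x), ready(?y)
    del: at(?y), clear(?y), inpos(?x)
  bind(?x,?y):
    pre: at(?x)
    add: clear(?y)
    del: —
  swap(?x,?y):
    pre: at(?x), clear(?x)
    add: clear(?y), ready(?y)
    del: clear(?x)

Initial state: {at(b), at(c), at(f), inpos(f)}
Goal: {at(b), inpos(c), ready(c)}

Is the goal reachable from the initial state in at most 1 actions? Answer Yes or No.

No

1. bind(b,b)  →  {at(b), at(c), at(f), clear(b), inpos(f)}
2. swap(b,c)  →  {at(b), at(c), at(f), clear(c), inpos(f), ready(c)}
3. flip(b,c)  →  {at(b), at(c), at(f), inpos(c), inpos(f), ready(c)}
optimal plan length = 3; 3 > 1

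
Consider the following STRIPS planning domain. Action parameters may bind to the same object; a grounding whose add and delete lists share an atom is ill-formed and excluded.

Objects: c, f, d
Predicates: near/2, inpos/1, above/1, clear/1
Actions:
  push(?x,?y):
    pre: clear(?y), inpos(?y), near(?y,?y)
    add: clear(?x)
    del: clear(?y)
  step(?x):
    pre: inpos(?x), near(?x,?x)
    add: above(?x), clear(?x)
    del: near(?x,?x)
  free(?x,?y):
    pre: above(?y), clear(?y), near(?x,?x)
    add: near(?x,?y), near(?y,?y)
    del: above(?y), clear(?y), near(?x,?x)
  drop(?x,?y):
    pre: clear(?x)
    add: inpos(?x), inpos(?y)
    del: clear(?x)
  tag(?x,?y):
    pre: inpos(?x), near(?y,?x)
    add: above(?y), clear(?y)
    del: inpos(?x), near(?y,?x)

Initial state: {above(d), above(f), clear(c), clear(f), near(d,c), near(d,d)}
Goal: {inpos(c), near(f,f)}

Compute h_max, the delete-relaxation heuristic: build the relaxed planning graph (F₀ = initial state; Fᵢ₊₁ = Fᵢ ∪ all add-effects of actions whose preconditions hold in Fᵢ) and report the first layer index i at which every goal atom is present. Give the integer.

1

F0 = init (6 atoms)
F1 = F0 ∪ {inpos(c), inpos(d), inpos(f), near(d,f), near(f,f)}  (11 atoms)
goal ⊆ F1  ⇒  h_max = 1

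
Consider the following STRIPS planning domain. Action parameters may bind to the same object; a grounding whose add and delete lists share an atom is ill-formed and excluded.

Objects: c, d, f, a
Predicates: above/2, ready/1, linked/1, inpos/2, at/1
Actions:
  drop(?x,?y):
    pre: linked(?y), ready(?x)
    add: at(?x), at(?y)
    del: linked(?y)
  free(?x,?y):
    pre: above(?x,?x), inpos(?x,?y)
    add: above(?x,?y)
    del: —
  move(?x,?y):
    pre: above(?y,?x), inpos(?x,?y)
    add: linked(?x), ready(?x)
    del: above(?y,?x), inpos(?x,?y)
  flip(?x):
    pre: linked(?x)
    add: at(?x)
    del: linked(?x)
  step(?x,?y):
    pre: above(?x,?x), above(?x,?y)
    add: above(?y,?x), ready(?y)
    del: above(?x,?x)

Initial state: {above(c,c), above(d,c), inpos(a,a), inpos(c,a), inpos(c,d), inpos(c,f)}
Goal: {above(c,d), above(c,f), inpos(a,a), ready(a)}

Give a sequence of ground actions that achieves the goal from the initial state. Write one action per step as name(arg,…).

1. free(c,d)  →  {above(c,c), above(c,d), above(d,c), inpos(a,a), inpos(c,a), inpos(c,d), inpos(c,f)}
2. free(c,f)  →  {above(c,c), above(c,d), above(c,f), above(d,c), inpos(a,a), inpos(c,a), inpos(c,d), inpos(c,f)}
3. free(c,a)  →  {above(c,a), above(c,c), above(c,d), above(c,f), above(d,c), inpos(a,a), inpos(c,a), inpos(c,d), inpos(c,f)}
4. step(c,a)  →  {above(a,c), above(c,a), above(c,d), above(c,f), above(d,c), inpos(a,a), inpos(c,a), inpos(c,d), inpos(c,f), ready(a)}

free(c,d); free(c,f); free(c,a); step(c,a)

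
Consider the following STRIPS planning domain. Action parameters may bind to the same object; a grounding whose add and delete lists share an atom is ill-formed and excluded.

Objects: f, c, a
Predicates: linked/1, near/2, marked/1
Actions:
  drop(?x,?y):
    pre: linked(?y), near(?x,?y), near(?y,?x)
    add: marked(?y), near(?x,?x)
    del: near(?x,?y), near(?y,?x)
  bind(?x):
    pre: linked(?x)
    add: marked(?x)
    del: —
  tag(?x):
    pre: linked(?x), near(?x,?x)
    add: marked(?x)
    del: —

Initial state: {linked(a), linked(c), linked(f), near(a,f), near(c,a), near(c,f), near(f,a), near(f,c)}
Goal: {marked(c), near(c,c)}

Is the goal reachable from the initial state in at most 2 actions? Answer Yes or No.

1. drop(c,f)  →  {linked(a), linked(c), linked(f), marked(f), near(a,f), near(c,a), near(c,c), near(f,a)}
2. bind(c)  →  {linked(a), linked(c), linked(f), marked(c), marked(f), near(a,f), near(c,a), near(c,c), near(f,a)}
optimal plan length = 2; 2 ≤ 2

Yes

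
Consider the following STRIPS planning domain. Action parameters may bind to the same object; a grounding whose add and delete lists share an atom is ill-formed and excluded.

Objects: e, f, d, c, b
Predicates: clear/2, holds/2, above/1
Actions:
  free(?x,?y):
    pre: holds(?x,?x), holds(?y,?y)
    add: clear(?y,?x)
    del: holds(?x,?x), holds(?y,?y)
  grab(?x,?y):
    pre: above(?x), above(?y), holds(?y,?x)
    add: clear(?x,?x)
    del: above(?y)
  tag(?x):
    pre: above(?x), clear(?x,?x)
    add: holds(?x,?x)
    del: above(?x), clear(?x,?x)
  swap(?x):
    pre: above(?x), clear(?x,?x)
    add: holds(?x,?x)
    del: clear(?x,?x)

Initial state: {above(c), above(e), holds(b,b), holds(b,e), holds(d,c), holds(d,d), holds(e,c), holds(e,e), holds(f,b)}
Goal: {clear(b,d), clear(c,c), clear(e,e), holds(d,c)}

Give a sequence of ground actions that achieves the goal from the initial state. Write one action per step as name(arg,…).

free(e,e); free(d,b); grab(c,e)

1. free(e,e)  →  {above(c), above(e), clear(e,e), holds(b,b), holds(b,e), holds(d,c), holds(d,d), holds(e,c), holds(f,b)}
2. free(d,b)  →  {above(c), above(e), clear(b,d), clear(e,e), holds(b,e), holds(d,c), holds(e,c), holds(f,b)}
3. grab(c,e)  →  {above(c), clear(b,d), clear(c,c), clear(e,e), holds(b,e), holds(d,c), holds(e,c), holds(f,b)}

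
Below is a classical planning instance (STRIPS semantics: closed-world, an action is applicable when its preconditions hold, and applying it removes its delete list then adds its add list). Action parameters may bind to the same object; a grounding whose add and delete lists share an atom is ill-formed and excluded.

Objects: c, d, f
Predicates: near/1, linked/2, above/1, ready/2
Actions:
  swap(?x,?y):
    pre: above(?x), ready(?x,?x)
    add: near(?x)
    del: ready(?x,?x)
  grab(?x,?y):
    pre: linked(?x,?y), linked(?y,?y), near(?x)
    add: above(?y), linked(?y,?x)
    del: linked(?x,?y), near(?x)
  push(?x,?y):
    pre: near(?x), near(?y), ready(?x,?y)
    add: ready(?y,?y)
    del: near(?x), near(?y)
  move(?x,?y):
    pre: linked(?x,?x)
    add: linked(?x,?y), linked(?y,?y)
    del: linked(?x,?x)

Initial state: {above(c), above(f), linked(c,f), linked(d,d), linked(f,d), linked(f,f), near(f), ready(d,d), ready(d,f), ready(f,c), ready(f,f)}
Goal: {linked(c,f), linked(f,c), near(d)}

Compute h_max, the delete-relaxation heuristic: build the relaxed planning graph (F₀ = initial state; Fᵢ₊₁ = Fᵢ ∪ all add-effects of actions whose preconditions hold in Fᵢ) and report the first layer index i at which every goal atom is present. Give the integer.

F0 = init (11 atoms)
F1 = F0 ∪ {above(d), linked(c,c), linked(d,c), linked(d,f), linked(f,c)}  (16 atoms)
F2 = F1 ∪ {linked(c,d), near(d)}  (18 atoms)
goal ⊆ F2  ⇒  h_max = 2

2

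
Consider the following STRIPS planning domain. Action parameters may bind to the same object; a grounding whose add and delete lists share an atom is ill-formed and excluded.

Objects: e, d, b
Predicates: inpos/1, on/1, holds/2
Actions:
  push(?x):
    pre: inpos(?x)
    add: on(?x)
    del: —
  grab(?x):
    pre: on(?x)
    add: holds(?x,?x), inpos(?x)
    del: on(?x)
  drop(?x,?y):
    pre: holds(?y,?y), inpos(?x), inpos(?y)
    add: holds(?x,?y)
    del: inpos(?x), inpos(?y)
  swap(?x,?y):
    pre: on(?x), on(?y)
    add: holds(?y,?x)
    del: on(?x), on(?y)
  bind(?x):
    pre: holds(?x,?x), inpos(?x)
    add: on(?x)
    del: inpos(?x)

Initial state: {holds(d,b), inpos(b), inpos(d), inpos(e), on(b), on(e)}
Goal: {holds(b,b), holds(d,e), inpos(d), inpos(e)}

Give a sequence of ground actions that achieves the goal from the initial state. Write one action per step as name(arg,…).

push(d); grab(b); swap(e,d)

1. push(d)  →  {holds(d,b), inpos(b), inpos(d), inpos(e), on(b), on(d), on(e)}
2. grab(b)  →  {holds(b,b), holds(d,b), inpos(b), inpos(d), inpos(e), on(d), on(e)}
3. swap(e,d)  →  {holds(b,b), holds(d,b), holds(d,e), inpos(b), inpos(d), inpos(e)}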